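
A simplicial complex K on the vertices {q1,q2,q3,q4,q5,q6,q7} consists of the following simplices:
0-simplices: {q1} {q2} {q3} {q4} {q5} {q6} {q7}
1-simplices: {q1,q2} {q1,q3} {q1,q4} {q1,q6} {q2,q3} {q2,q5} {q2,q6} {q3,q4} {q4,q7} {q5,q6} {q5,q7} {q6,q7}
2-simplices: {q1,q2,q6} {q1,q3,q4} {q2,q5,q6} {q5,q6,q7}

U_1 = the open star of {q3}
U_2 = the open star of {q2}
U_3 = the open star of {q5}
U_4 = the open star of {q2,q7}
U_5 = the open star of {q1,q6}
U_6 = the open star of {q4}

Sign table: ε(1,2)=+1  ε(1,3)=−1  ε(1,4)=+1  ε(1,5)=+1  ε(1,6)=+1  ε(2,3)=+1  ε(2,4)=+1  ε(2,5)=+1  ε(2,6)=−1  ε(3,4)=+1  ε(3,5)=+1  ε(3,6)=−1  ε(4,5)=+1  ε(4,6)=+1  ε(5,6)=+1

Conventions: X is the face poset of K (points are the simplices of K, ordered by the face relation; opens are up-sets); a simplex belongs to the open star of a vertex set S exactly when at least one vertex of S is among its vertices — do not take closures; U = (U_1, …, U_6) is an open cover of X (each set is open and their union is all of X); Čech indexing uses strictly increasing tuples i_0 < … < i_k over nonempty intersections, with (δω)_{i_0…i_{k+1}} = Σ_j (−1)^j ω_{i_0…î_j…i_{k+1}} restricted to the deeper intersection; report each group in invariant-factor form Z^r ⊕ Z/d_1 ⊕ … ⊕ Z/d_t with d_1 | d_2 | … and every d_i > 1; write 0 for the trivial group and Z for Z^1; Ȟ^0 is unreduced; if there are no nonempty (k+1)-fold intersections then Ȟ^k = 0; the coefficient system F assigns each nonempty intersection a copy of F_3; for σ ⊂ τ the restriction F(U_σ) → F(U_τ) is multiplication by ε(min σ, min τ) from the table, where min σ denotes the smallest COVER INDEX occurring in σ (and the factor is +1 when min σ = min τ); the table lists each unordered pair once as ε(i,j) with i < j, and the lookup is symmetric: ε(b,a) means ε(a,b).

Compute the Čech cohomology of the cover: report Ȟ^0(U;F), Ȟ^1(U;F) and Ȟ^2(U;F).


Ȟ^0(U;F) ≅ Z/3, Ȟ^1(U;F) ≅ Z/3 ⊕ Z/3 and Ȟ^2(U;F) ≅ 0

nonempty intersections:
  U1={{q3},{q1,q3},{q2,q3},{q3,q4},{q1,q3,q4}} U2={{q2},{q1,q2},{q2,q3},{q2,q5},{q2,q6},{q1,q2,q6},{q2,q5,q6}} U3={{q5},{q2,q5},{q5,q6},{q5,q7},{q2,q5,q6},{q5,q6,q7}} U4={{q2},{q7},{q1,q2},{q2,q3},{q2,q5},{q2,q6},{q4,q7},{q5,q7},{q6,q7},{q1,q2,q6},{q2,q5,q6},{q5,q6,q7}} U5={{q1},{q6},{q1,q2},{q1,q3},{q1,q4},{q1,q6},{q2,q6},{q5,q6},{q6,q7},{q1,q2,q6},{q1,q3,q4},{q2,q5,q6},{q5,q6,q7}} U6={{q4},{q1,q4},{q3,q4},{q4,q7},{q1,q3,q4}}
  U12={{q2,q3}} U14={{q2,q3}} U15={{q1,q3},{q1,q3,q4}} U16={{q3,q4},{q1,q3,q4}} U23={{q2,q5},{q2,q5,q6}} U24={{q2},{q1,q2},{q2,q3},{q2,q5},{q2,q6},{q1,q2,q6},{q2,q5,q6}} U25={{q1,q2},{q2,q6},{q1,q2,q6},{q2,q5,q6}} U34={{q2,q5},{q5,q7},{q2,q5,q6},{q5,q6,q7}} U35={{q5,q6},{q2,q5,q6},{q5,q6,q7}} U45={{q1,q2},{q2,q6},{q6,q7},{q1,q2,q6},{q2,q5,q6},{q5,q6,q7}} U46={{q4,q7}} U56={{q1,q4},{q1,q3,q4}}
  U124={{q2,q3}} U156={{q1,q3,q4}} U234={{q2,q5},{q2,q5,q6}} U235={{q2,q5,q6}} U245={{q1,q2},{q2,q6},{q1,q2,q6},{q2,q5,q6}} U345={{q2,q5,q6},{q5,q6,q7}}
  U2345={{q2,q5,q6}}
C dims 6,12,6,1; δ0: rk_F3 5; δ1: rk_F3 5; δ2: rk_F3 1
Ȟ^0: (6−5)−0=1 ⇒ Z/3
Ȟ^1: (12−5)−5=2 ⇒ Z/3 ⊕ Z/3
Ȟ^2: (6−1)−5=0 ⇒ 0


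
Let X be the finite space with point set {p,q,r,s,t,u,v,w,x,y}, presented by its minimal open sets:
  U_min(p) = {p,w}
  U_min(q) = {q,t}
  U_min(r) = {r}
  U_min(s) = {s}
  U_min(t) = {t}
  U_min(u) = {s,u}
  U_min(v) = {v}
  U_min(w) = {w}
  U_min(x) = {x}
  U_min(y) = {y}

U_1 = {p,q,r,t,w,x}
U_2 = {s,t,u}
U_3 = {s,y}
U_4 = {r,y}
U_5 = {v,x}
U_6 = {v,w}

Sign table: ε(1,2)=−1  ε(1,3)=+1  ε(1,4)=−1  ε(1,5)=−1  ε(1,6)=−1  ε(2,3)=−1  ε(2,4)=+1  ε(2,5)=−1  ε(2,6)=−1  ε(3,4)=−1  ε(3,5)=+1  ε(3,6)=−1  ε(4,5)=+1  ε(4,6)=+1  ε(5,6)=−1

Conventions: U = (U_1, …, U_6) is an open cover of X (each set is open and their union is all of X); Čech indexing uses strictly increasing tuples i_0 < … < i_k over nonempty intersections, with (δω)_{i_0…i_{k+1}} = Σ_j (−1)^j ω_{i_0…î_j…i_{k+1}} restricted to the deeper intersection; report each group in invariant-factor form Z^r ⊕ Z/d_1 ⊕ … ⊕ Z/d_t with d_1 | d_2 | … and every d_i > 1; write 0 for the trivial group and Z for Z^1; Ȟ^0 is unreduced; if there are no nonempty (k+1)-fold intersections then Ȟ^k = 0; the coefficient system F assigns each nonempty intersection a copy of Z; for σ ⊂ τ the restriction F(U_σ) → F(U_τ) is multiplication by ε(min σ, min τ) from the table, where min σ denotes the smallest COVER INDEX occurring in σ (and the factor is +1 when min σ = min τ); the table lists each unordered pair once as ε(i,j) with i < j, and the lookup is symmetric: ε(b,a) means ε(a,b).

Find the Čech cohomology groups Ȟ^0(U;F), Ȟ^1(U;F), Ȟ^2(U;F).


Ȟ^0(U;F) ≅ 0, Ȟ^1(U;F) ≅ Z ⊕ Z/2 and Ȟ^2(U;F) ≅ 0

nonempty overlaps:
  U12={t} U14={r} U15={x} U16={w} U23={s} U34={y} U56={v}
C dims 6,7; δ0: rk 6, SNF 1^5·2
degree 0: 6−6−0 = 0 → Ȟ^0 ≅ 0
degree 1: 7−0−6 = 1 plus torsion [2] → Ȟ^1 ≅ Z ⊕ Z/2
degree 2: 0−0−0 = 0 → Ȟ^2 ≅ 0


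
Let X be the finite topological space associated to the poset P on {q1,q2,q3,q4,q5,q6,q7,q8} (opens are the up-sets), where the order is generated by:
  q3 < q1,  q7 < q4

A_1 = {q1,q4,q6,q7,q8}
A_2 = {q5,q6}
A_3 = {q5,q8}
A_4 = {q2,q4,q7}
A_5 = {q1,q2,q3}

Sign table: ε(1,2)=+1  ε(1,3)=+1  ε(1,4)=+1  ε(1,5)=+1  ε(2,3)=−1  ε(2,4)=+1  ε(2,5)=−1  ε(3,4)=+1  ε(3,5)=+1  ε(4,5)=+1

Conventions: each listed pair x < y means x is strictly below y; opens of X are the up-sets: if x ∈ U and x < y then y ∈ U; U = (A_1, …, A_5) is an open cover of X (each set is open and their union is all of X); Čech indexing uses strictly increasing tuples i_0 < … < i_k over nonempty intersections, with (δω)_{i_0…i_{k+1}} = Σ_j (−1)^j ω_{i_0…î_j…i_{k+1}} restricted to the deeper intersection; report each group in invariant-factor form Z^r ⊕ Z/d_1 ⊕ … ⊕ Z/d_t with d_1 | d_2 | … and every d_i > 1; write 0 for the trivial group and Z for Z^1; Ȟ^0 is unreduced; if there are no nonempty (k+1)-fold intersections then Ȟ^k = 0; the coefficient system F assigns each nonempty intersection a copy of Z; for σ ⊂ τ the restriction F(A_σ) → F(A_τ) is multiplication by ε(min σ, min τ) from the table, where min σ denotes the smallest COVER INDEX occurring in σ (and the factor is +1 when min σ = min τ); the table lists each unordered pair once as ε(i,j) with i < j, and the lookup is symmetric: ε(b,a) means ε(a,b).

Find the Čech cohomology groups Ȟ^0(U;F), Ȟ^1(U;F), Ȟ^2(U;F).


nonempty overlaps:
  A12={q6} A13={q8} A14={q4,q7} A15={q1} A23={q5} A45={q2}
C dims 5,6; δ0: rk 5, SNF 1^4·2
degree 0: 5−5−0 = 0 → Ȟ^0 ≅ 0
degree 1: 6−0−5 = 1 plus torsion [2] → Ȟ^1 ≅ Z ⊕ Z/2
degree 2: 0−0−0 = 0 → Ȟ^2 ≅ 0

Ȟ^0 ≅ 0; Ȟ^1 ≅ Z ⊕ Z/2; Ȟ^2 ≅ 0


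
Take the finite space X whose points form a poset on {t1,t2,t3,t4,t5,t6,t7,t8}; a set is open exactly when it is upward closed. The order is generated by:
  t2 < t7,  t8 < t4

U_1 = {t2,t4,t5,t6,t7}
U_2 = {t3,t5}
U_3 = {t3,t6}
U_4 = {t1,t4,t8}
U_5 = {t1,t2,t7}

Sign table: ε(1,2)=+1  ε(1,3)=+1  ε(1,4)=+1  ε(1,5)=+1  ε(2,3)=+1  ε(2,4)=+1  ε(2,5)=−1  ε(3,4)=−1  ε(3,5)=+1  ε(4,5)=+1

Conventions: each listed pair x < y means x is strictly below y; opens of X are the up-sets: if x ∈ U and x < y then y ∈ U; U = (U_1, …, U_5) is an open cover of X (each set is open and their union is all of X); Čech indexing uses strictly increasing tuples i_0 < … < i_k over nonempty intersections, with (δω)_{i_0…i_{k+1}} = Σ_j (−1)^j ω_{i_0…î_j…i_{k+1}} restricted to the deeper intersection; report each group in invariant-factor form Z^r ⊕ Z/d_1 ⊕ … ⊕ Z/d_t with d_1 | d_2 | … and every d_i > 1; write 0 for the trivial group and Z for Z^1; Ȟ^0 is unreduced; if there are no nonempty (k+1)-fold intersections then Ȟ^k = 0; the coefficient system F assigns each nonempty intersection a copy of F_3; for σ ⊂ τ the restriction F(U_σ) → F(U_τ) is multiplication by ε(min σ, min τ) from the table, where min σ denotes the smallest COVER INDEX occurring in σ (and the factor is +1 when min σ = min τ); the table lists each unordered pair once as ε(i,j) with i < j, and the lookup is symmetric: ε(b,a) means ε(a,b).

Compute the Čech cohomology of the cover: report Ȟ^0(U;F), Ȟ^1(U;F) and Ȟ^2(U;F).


nonempty intersections:
  U12={t5} U13={t6} U14={t4} U15={t2,t7} U23={t3} U45={t1}
C dims 5,6; δ0: rk_F3 4
Ȟ^0: (5−4)−0=1 ⇒ Z/3
Ȟ^1: (6−0)−4=2 ⇒ Z/3 ⊕ Z/3
Ȟ^2: (0−0)−0=0 ⇒ 0

Ȟ^0 = Z/3,  Ȟ^1 = Z/3 ⊕ Z/3,  Ȟ^2 = 0


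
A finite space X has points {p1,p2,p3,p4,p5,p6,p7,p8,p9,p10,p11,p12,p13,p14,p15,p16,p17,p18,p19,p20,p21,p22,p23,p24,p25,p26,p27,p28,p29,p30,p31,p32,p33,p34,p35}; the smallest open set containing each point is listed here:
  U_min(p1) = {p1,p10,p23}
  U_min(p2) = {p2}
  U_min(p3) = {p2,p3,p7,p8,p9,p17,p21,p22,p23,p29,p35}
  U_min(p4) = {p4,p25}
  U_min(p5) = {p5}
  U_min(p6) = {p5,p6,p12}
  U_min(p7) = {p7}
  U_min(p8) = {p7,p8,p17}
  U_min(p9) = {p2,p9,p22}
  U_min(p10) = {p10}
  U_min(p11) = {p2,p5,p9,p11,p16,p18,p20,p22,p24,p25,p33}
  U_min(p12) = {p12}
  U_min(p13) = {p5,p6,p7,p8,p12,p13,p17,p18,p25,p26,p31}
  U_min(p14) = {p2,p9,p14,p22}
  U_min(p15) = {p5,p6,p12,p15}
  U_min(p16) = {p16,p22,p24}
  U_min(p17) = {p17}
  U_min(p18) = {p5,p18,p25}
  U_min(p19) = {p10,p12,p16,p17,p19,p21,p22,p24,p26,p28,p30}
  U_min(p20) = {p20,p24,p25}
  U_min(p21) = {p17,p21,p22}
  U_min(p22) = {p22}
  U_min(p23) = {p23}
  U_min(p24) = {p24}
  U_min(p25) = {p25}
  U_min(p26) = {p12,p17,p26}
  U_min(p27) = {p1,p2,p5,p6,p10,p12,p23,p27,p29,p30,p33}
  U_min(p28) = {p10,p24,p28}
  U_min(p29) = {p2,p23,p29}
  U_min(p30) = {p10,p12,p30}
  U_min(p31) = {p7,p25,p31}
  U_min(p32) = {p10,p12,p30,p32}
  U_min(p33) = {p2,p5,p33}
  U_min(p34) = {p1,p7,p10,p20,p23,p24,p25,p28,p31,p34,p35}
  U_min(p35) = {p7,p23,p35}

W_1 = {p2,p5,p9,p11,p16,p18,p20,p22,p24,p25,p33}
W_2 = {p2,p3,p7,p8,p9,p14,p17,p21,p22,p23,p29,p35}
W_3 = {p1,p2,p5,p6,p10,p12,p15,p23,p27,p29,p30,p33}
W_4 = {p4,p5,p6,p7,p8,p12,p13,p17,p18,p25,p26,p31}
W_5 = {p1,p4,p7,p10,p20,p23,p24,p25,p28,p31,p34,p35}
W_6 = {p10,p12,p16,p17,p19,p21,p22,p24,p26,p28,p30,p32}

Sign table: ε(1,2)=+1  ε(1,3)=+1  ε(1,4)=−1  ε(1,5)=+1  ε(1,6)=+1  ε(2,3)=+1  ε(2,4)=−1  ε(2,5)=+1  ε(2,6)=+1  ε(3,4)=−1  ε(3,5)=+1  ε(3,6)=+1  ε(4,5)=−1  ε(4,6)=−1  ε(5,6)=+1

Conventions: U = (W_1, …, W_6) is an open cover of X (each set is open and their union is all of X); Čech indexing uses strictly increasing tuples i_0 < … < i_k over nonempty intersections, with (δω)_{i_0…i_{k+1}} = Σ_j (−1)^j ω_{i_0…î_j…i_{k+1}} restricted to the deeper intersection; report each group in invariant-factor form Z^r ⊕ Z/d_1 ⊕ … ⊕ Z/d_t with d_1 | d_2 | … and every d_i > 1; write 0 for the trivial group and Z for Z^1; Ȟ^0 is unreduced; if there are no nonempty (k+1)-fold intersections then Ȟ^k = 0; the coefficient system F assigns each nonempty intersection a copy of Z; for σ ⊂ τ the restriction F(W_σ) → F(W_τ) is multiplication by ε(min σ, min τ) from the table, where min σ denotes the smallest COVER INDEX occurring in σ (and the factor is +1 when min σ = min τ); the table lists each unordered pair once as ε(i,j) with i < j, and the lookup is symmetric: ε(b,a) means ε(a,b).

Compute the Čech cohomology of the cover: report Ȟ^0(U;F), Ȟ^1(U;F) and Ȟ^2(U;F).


nerve simplices:
  W12={p2,p9,p22} W13={p2,p5,p33} W14={p5,p18,p25} W15={p20,p24,p25} W16={p16,p22,p24} W23={p2,p23,p29} W24={p7,p8,p17} W25={p7,p23,p35} W26={p17,p21,p22} W34={p5,p6,p12} W35={p1,p10,p23} W36={p10,p12,p30} W45={p4,p7,p25,p31} W46={p12,p17,p26} W56={p10,p24,p28}
  W123={p2} W126={p22} W134={p5} W145={p25} W156={p24} W235={p23} W245={p7} W246={p17} W346={p12} W356={p10}
C dims 6,15,10; δ0: rk 5, SNF 1^5; δ1: rk 10, SNF 1^9·2
degree 0: 6−5−0 = 1 → Ȟ^0 ≅ Z
degree 1: 15−10−5 = 0 → Ȟ^1 ≅ 0
degree 2: 10−0−10 = 0 plus torsion [2] → Ȟ^2 ≅ Z/2

Ȟ^0 ≅ Z, Ȟ^1 ≅ 0 and Ȟ^2 ≅ Z/2


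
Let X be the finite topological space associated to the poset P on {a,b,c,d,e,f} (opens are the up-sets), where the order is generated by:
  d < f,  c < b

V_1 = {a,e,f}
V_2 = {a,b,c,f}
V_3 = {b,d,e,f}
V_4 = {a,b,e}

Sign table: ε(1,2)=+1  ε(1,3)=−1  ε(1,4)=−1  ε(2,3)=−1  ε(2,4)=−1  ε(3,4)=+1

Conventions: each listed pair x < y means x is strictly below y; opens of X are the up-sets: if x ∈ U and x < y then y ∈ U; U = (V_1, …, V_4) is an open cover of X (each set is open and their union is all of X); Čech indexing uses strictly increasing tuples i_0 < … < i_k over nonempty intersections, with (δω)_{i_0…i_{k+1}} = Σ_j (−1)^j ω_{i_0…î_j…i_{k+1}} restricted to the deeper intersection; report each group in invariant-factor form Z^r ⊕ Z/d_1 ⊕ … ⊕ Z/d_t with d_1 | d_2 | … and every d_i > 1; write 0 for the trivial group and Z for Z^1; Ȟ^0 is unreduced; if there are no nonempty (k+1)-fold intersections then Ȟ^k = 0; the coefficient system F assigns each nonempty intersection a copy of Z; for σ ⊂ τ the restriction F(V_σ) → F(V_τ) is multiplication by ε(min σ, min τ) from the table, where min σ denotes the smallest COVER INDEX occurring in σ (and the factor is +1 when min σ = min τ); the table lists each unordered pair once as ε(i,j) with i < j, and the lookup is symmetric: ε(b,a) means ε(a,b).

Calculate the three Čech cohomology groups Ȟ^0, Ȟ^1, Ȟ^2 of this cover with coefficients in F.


Ȟ^0 = Z, Ȟ^1 = 0 and Ȟ^2 = Z

nerve simplices:
  V12={a,f} V13={e,f} V14={a,e} V23={b,f} V24={a,b} V34={b,e}
  V123={f} V124={a} V134={e} V234={b}
C dims 4,6,4; δ0: rk 3, SNF 1^3; δ1: rk 3, SNF 1^3
degree 0: 4−3−0 = 1 → Ȟ^0 ≅ Z
degree 1: 6−3−3 = 0 → Ȟ^1 ≅ 0
degree 2: 4−0−3 = 1 → Ȟ^2 ≅ Z


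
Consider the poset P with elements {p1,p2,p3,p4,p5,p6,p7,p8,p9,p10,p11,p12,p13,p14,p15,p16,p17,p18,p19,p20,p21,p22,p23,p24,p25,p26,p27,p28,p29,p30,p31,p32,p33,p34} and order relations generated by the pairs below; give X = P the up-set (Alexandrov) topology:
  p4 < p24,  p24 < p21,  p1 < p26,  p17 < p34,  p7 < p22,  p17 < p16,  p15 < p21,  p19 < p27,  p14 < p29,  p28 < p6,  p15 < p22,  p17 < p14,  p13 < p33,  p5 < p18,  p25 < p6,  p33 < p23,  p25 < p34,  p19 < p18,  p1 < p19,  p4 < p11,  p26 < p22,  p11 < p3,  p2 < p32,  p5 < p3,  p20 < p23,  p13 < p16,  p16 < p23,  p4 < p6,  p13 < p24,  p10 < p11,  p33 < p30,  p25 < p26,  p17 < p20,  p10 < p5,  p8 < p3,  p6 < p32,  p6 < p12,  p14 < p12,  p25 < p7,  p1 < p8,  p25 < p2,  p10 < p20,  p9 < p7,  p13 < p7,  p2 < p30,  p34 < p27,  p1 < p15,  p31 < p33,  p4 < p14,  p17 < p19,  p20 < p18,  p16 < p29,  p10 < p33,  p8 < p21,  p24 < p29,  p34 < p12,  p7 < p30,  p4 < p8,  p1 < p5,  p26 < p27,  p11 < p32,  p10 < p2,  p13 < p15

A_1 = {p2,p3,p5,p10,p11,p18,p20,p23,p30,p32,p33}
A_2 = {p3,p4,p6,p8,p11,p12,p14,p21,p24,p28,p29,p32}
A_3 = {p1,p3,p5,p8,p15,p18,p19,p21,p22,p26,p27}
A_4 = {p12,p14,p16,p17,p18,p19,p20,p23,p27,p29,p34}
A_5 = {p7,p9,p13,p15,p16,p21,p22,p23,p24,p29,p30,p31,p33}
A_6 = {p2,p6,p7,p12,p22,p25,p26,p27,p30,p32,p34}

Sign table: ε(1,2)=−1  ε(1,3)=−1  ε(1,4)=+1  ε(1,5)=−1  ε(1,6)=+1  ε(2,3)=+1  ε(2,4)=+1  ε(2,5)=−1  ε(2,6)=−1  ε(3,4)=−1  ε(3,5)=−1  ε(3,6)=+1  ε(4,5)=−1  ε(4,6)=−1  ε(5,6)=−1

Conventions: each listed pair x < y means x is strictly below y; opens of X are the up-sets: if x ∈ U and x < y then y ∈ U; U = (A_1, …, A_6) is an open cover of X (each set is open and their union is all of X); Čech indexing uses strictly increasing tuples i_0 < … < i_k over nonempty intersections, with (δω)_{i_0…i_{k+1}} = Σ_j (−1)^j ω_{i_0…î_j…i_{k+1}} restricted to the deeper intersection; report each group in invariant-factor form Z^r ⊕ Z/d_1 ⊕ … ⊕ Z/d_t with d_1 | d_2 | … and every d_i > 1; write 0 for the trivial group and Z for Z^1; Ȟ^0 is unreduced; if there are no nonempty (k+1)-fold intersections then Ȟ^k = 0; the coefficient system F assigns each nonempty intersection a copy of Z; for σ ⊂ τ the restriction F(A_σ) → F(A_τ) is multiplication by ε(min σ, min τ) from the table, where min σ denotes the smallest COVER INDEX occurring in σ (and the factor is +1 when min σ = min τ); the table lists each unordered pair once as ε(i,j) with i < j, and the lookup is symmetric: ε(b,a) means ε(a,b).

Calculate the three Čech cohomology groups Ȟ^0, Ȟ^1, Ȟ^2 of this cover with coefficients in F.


cover nerve:
  A12={p3,p11,p32} A13={p3,p5,p18} A14={p18,p20,p23} A15={p23,p30,p33} A16={p2,p30,p32} A23={p3,p8,p21} A24={p12,p14,p29} A25={p21,p24,p29} A26={p6,p12,p32} A34={p18,p19,p27} A35={p15,p21,p22} A36={p22,p26,p27} A45={p16,p23,p29} A46={p12,p27,p34} A56={p7,p22,p30}
  A123={p3} A126={p32} A134={p18} A145={p23} A156={p30} A235={p21} A245={p29} A246={p12} A346={p27} A356={p22}
C dims 6,15,10; δ0: rk 6, SNF 1^5·2; δ1: rk 9, SNF 1^9
Ȟ^0: (6−6)−0=0 ⇒ 0
Ȟ^1: (15−9)−6=0 plus torsion [2] ⇒ Z/2
Ȟ^2: (10−0)−9=1 ⇒ Z

Ȟ^0 ≅ 0, Ȟ^1 ≅ Z/2 and Ȟ^2 ≅ Z


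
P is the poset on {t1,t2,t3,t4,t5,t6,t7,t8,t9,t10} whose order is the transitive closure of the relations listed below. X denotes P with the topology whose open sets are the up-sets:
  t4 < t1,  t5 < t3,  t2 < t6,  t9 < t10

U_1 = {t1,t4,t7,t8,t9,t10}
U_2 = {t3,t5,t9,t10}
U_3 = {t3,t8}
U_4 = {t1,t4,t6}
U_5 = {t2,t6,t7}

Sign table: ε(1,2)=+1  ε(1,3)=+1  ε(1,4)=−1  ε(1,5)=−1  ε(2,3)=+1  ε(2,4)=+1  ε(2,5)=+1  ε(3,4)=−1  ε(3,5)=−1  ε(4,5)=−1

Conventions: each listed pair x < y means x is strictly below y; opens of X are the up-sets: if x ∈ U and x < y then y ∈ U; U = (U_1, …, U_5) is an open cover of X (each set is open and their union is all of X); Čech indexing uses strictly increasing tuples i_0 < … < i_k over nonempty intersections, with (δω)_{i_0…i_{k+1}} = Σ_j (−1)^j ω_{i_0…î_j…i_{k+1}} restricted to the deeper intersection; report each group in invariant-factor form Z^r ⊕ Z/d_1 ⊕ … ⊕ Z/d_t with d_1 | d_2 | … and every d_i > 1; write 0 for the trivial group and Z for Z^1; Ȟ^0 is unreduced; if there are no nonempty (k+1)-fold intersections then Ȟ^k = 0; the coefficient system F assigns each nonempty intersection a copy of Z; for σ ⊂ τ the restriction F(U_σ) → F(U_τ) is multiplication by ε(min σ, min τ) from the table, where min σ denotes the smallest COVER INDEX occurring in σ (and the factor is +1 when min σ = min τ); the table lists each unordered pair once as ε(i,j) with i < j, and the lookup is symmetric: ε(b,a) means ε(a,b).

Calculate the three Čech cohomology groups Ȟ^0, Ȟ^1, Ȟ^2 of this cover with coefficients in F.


Ȟ^0 ≅ 0,  Ȟ^1 ≅ Z ⊕ Z/2,  Ȟ^2 ≅ 0

nonempty overlaps:
  U12={t9,t10} U13={t8} U14={t1,t4} U15={t7} U23={t3} U45={t6}
C dims 5,6; δ0: rk 5, SNF 1^4·2
degree 0: 5−5−0 = 0 → Ȟ^0 ≅ 0
degree 1: 6−0−5 = 1 plus torsion [2] → Ȟ^1 ≅ Z ⊕ Z/2
degree 2: 0−0−0 = 0 → Ȟ^2 ≅ 0


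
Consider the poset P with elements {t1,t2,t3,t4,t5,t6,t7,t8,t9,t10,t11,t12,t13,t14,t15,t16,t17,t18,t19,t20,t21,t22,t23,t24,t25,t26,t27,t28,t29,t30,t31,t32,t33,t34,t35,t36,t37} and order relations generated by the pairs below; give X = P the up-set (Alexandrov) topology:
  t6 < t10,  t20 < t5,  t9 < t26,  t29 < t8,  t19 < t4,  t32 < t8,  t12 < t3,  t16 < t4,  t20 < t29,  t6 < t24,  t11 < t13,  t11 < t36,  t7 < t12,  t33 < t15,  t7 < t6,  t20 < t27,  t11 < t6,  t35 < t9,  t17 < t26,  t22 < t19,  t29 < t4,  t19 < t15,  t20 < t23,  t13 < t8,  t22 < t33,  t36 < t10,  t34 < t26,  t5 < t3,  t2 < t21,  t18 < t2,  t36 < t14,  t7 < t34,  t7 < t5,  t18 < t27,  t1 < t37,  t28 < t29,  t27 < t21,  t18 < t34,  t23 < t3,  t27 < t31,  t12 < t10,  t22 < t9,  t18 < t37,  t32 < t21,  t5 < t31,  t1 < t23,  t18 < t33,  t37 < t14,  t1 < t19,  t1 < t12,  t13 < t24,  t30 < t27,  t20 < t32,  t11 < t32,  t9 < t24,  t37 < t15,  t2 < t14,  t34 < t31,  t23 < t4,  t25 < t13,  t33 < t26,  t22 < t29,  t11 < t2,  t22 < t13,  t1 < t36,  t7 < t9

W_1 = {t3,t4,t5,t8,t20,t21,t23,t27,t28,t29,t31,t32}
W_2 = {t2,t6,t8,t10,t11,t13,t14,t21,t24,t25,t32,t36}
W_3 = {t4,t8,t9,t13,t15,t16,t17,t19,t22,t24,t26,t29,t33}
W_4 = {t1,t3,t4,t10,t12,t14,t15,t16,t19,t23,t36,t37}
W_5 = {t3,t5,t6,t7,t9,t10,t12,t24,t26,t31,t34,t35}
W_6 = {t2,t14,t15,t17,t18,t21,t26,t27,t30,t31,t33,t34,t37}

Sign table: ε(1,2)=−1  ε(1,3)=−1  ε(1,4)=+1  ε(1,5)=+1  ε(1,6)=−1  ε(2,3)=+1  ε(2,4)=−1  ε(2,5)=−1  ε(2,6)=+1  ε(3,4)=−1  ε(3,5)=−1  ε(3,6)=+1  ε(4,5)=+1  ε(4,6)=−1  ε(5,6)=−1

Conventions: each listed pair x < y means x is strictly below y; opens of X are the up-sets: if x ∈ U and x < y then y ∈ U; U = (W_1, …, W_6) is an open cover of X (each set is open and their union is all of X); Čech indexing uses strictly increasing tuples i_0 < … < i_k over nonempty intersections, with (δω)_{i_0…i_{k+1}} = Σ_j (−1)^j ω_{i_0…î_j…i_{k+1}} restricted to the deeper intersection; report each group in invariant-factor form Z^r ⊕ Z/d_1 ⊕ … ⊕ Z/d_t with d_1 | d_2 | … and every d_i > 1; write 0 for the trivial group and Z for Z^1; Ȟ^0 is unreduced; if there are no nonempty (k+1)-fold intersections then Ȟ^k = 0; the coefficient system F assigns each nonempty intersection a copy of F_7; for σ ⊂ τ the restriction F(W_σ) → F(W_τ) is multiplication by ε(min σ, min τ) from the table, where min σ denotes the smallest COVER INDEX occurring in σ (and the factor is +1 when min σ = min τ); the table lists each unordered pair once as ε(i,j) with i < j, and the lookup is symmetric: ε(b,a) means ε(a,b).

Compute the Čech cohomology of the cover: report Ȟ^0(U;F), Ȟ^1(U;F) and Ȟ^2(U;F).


Ȟ^0 = Z/7; Ȟ^1 = 0; Ȟ^2 = 0

nerve of the cover:
  W12={t8,t21,t32} W13={t4,t8,t29} W14={t3,t4,t23} W15={t3,t5,t31} W16={t21,t27,t31} W23={t8,t13,t24} W24={t10,t14,t36} W25={t6,t10,t24} W26={t2,t14,t21} W34={t4,t15,t16,t19} W35={t9,t24,t26} W36={t15,t17,t26,t33} W45={t3,t10,t12} W46={t14,t15,t37} W56={t26,t31,t34}
  W123={t8} W126={t21} W134={t4} W145={t3} W156={t31} W235={t24} W245={t10} W246={t14} W346={t15} W356={t26}
C dims 6,15,10; δ0: rk_F7 5; δ1: rk_F7 10
Ȟ^0 = (6 − 5) − 0 = 1, so Ȟ^0 ≅ Z/7
Ȟ^1 = (15 − 10) − 5 = 0, so Ȟ^1 ≅ 0
Ȟ^2 = (10 − 0) − 10 = 0, so Ȟ^2 ≅ 0


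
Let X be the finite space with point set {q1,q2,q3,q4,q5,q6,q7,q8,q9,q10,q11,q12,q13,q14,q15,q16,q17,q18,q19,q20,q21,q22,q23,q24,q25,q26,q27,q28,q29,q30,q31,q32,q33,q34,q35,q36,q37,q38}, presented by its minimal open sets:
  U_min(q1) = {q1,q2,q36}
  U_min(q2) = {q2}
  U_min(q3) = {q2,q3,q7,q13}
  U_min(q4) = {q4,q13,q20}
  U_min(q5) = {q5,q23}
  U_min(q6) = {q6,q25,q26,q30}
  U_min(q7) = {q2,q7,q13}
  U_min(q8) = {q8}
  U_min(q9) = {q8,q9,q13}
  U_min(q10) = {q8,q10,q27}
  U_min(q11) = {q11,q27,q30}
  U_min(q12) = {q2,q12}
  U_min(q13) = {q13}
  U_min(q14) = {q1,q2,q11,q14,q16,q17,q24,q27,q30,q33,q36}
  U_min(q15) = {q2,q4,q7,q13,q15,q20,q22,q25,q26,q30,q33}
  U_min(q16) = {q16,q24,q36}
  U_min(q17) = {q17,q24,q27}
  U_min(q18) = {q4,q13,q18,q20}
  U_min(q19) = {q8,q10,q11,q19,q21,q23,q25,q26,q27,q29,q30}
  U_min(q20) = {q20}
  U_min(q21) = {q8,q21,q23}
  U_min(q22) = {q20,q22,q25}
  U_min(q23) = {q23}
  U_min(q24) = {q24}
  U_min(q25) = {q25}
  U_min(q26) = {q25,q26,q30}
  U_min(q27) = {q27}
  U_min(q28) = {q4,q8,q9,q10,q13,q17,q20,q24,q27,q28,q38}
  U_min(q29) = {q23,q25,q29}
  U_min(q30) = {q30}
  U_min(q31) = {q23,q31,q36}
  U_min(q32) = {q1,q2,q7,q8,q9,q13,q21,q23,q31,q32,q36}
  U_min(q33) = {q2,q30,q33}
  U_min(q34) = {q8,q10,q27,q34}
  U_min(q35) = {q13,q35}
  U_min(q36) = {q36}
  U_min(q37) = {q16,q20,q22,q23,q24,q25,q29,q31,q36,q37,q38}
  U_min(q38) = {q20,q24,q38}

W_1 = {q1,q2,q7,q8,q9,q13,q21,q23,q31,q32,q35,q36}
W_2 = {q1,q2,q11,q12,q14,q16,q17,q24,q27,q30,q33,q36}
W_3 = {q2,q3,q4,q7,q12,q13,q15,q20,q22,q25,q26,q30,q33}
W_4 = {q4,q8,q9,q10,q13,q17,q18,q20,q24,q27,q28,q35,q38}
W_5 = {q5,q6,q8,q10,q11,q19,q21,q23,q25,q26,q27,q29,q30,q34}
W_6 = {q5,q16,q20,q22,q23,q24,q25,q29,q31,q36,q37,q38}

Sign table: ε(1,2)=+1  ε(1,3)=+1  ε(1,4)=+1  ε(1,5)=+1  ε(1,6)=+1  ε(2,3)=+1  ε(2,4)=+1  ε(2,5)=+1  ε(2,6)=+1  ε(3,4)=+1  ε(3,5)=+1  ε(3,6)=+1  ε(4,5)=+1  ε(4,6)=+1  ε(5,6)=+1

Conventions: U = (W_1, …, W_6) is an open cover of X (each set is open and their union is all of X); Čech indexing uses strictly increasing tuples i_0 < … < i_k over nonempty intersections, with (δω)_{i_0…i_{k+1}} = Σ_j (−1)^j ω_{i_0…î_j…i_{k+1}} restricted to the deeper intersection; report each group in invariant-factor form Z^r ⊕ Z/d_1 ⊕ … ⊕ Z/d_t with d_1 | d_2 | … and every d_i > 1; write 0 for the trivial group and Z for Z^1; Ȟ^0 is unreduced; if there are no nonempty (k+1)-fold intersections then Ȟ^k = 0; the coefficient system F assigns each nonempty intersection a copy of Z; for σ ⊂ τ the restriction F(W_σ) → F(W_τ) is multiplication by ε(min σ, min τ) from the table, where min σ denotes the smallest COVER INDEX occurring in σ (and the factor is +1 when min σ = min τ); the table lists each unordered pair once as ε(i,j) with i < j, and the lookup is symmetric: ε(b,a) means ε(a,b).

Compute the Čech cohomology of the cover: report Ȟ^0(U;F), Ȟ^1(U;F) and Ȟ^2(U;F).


Ȟ^0 = Z, Ȟ^1 = 0 and Ȟ^2 = Z/2

nerve of the cover:
  W12={q1,q2,q36} W13={q2,q7,q13} W14={q8,q9,q13,q35} W15={q8,q21,q23} W16={q23,q31,q36} W23={q2,q12,q30,q33} W24={q17,q24,q27} W25={q11,q27,q30} W26={q16,q24,q36} W34={q4,q13,q20} W35={q25,q26,q30} W36={q20,q22,q25} W45={q8,q10,q27} W46={q20,q24,q38} W56={q5,q23,q25,q29}
  W123={q2} W126={q36} W134={q13} W145={q8} W156={q23} W235={q30} W245={q27} W246={q24} W346={q20} W356={q25}
C dims 6,15,10; δ0: rk 5, SNF 1^5; δ1: rk 10, SNF 1^9·2
Ȟ^0 = (6 − 5) − 0 = 1, so Ȟ^0 ≅ Z
Ȟ^1 = (15 − 10) − 5 = 0, so Ȟ^1 ≅ 0
Ȟ^2 = (10 − 0) − 10 = 0 plus torsion [2], so Ȟ^2 ≅ Z/2


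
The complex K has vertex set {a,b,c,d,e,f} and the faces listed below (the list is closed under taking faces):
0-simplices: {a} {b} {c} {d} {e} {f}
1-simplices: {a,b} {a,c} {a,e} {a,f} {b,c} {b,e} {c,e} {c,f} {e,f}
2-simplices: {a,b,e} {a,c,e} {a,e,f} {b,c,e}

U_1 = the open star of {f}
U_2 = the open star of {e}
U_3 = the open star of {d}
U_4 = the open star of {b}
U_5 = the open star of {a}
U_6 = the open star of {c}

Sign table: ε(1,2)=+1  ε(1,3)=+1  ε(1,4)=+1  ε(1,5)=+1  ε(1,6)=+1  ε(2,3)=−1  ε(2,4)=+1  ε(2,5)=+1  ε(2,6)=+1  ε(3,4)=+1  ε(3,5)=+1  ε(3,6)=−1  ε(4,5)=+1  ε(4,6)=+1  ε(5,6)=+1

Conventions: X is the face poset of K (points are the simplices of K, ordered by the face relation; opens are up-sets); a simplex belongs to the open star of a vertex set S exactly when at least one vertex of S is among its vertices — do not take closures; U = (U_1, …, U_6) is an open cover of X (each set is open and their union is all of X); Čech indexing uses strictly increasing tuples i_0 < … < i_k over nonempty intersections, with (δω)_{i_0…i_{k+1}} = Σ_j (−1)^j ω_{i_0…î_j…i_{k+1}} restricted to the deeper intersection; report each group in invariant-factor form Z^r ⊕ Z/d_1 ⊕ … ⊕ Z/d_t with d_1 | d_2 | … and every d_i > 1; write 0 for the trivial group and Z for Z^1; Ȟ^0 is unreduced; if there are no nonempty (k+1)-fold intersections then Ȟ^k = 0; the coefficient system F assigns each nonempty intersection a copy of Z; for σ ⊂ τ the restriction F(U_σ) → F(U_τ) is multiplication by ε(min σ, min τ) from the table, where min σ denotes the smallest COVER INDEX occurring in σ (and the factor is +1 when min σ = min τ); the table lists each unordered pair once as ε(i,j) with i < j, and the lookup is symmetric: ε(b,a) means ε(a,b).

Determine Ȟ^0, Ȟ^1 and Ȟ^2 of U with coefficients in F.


Ȟ^0(U;F) ≅ Z^2,  Ȟ^1(U;F) ≅ Z,  Ȟ^2(U;F) ≅ 0

intersection data:
  U1={{f},{a,f},{c,f},{e,f},{a,e,f}} U2={{e},{a,e},{b,e},{c,e},{e,f},{a,b,e},{a,c,e},{a,e,f},{b,c,e}} U3={{d}} U4={{b},{a,b},{b,c},{b,e},{a,b,e},{b,c,e}} U5={{a},{a,b},{a,c},{a,e},{a,f},{a,b,e},{a,c,e},{a,e,f}} U6={{c},{a,c},{b,c},{c,e},{c,f},{a,c,e},{b,c,e}}
  U12={{e,f},{a,e,f}} U15={{a,f},{a,e,f}} U16={{c,f}} U24={{b,e},{a,b,e},{b,c,e}} U25={{a,e},{a,b,e},{a,c,e},{a,e,f}} U26={{c,e},{a,c,e},{b,c,e}} U45={{a,b},{a,b,e}} U46={{b,c},{b,c,e}} U56={{a,c},{a,c,e}}
  U125={{a,e,f}} U245={{a,b,e}} U246={{b,c,e}} U256={{a,c,e}}
C dims 6,9,4; δ0: rk 4, SNF 1^4; δ1: rk 4, SNF 1^4
Ȟ^0 = (6 − 4) − 0 = 2, so Ȟ^0 ≅ Z^2
Ȟ^1 = (9 − 4) − 4 = 1, so Ȟ^1 ≅ Z
Ȟ^2 = (4 − 0) − 4 = 0, so Ȟ^2 ≅ 0


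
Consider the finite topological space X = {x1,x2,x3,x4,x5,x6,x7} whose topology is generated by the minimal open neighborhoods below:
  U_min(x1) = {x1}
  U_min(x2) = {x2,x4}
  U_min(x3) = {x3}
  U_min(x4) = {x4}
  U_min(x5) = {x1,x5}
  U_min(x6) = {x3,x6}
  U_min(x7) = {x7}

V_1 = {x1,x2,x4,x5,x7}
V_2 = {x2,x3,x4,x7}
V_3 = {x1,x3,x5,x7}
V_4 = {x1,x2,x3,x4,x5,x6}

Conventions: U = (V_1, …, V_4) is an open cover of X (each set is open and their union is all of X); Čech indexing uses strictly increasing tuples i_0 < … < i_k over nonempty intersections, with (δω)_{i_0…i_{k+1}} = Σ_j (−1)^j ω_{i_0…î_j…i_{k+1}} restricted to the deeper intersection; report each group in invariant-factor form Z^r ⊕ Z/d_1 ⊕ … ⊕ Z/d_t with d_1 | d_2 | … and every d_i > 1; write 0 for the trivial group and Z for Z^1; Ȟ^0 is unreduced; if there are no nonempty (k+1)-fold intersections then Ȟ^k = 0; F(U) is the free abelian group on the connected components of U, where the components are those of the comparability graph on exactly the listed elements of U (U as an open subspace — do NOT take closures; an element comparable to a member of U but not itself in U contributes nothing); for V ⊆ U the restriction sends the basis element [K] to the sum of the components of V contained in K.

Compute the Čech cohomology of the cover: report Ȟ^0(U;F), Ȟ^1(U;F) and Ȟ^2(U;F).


nerve simplices:
  V12={x2,x4,x7} V13={x1,x5,x7} V14={x1,x2,x4,x5} V23={x3,x7} V24={x2,x3,x4} V34={x1,x3,x5}
  V123={x7} V124={x2,x4} V134={x1,x5} V234={x3}
components per intersection:
  V1: {x1,x5} {x2,x4} {x7}
  V2: {x2,x4} {x3} {x7}
  V3: {x1,x5} {x3} {x7}
  V4: {x1,x5} {x2,x4} {x3,x6}
  V12: {x2,x4} {x7}
  V13: {x1,x5} {x7}
  V14: {x1,x5} {x2,x4}
  V23: {x3} {x7}
  V24: {x2,x4} {x3}
  V34: {x1,x5} {x3}
  V123: {x7}
  V124: {x2,x4}
  V134: {x1,x5}
  V234: {x3}
C dims 12,12,4; δ0: rk 8, SNF 1^8; δ1: rk 4, SNF 1^4
degree 0: 12−8−0 = 4 → Ȟ^0 ≅ Z^4
degree 1: 12−4−8 = 0 → Ȟ^1 ≅ 0
degree 2: 4−0−4 = 0 → Ȟ^2 ≅ 0

Ȟ^0 = Z^4; Ȟ^1 = 0; Ȟ^2 = 0


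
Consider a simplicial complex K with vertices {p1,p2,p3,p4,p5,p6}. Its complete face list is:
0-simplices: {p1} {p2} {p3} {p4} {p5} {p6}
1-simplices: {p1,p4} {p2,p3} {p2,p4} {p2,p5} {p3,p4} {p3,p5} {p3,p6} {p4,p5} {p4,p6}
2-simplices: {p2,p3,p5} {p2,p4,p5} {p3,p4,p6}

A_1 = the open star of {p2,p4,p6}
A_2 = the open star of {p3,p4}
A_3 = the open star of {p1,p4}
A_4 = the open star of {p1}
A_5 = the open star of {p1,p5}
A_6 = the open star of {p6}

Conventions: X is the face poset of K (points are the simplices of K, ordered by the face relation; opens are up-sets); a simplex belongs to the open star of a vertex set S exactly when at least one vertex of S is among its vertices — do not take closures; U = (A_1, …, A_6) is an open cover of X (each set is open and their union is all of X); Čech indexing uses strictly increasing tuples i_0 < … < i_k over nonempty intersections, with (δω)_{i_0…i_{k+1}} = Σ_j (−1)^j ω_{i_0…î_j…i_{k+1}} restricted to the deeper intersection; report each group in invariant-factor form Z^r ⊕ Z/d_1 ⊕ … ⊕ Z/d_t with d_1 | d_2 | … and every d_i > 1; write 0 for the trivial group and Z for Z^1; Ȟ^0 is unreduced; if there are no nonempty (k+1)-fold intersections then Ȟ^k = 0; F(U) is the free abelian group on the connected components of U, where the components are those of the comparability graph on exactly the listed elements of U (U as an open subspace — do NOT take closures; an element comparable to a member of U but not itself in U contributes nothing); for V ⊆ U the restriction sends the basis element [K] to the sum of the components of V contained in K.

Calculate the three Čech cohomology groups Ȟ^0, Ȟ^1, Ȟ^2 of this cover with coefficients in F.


Ȟ^0 ≅ Z, Ȟ^1 ≅ Z and Ȟ^2 ≅ 0

nonempty intersections:
  A1={{p2},{p4},{p6},{p1,p4},{p2,p3},{p2,p4},{p2,p5},{p3,p4},{p3,p6},{p4,p5},{p4,p6},{p2,p3,p5},{p2,p4,p5},{p3,p4,p6}} A2={{p3},{p4},{p1,p4},{p2,p3},{p2,p4},{p3,p4},{p3,p5},{p3,p6},{p4,p5},{p4,p6},{p2,p3,p5},{p2,p4,p5},{p3,p4,p6}} A3={{p1},{p4},{p1,p4},{p2,p4},{p3,p4},{p4,p5},{p4,p6},{p2,p4,p5},{p3,p4,p6}} A4={{p1},{p1,p4}} A5={{p1},{p5},{p1,p4},{p2,p5},{p3,p5},{p4,p5},{p2,p3,p5},{p2,p4,p5}} A6={{p6},{p3,p6},{p4,p6},{p3,p4,p6}}
  A12={{p4},{p1,p4},{p2,p3},{p2,p4},{p3,p4},{p3,p6},{p4,p5},{p4,p6},{p2,p3,p5},{p2,p4,p5},{p3,p4,p6}} A13={{p4},{p1,p4},{p2,p4},{p3,p4},{p4,p5},{p4,p6},{p2,p4,p5},{p3,p4,p6}} A14={{p1,p4}} A15={{p1,p4},{p2,p5},{p4,p5},{p2,p3,p5},{p2,p4,p5}} A16={{p6},{p3,p6},{p4,p6},{p3,p4,p6}} A23={{p4},{p1,p4},{p2,p4},{p3,p4},{p4,p5},{p4,p6},{p2,p4,p5},{p3,p4,p6}} A24={{p1,p4}} A25={{p1,p4},{p3,p5},{p4,p5},{p2,p3,p5},{p2,p4,p5}} A26={{p3,p6},{p4,p6},{p3,p4,p6}} A34={{p1},{p1,p4}} A35={{p1},{p1,p4},{p4,p5},{p2,p4,p5}} A36={{p4,p6},{p3,p4,p6}} A45={{p1},{p1,p4}}
  A123={{p4},{p1,p4},{p2,p4},{p3,p4},{p4,p5},{p4,p6},{p2,p4,p5},{p3,p4,p6}} A124={{p1,p4}} A125={{p1,p4},{p4,p5},{p2,p3,p5},{p2,p4,p5}} A126={{p3,p6},{p4,p6},{p3,p4,p6}} A134={{p1,p4}} A135={{p1,p4},{p4,p5},{p2,p4,p5}} A136={{p4,p6},{p3,p4,p6}} A145={{p1,p4}} A234={{p1,p4}} A235={{p1,p4},{p4,p5},{p2,p4,p5}} A236={{p4,p6},{p3,p4,p6}} A245={{p1,p4}} A345={{p1},{p1,p4}}
  A1234={{p1,p4}} A1235={{p1,p4},{p4,p5},{p2,p4,p5}} A1236={{p4,p6},{p3,p4,p6}} A1245={{p1,p4}} A1345={{p1,p4}} A2345={{p1,p4}}
  A12345={{p1,p4}}
components per intersection:
  A1: {{p2},{p4},{p6},{p1,p4},{p2,p3},{p2,p4},{p2,p5},{p3,p4},{p3,p6},{p4,p5},{p4,p6},{p2,p3,p5},{p2,p4,p5},{p3,p4,p6}}
  A2: {{p3},{p4},{p1,p4},{p2,p3},{p2,p4},{p3,p4},{p3,p5},{p3,p6},{p4,p5},{p4,p6},{p2,p3,p5},{p2,p4,p5},{p3,p4,p6}}
  A3: {{p1},{p4},{p1,p4},{p2,p4},{p3,p4},{p4,p5},{p4,p6},{p2,p4,p5},{p3,p4,p6}}
  A4: {{p1},{p1,p4}}
  A5: {{p1},{p1,p4}} {{p5},{p2,p5},{p3,p5},{p4,p5},{p2,p3,p5},{p2,p4,p5}}
  A6: {{p6},{p3,p6},{p4,p6},{p3,p4,p6}}
  A12: {{p4},{p1,p4},{p2,p4},{p3,p4},{p3,p6},{p4,p5},{p4,p6},{p2,p4,p5},{p3,p4,p6}} {{p2,p3},{p2,p3,p5}}
  A13: {{p4},{p1,p4},{p2,p4},{p3,p4},{p4,p5},{p4,p6},{p2,p4,p5},{p3,p4,p6}}
  A14: {{p1,p4}}
  A15: {{p1,p4}} {{p2,p5},{p4,p5},{p2,p3,p5},{p2,p4,p5}}
  A16: {{p6},{p3,p6},{p4,p6},{p3,p4,p6}}
  A23: {{p4},{p1,p4},{p2,p4},{p3,p4},{p4,p5},{p4,p6},{p2,p4,p5},{p3,p4,p6}}
  A24: {{p1,p4}}
  A25: {{p1,p4}} {{p3,p5},{p2,p3,p5}} {{p4,p5},{p2,p4,p5}}
  A26: {{p3,p6},{p4,p6},{p3,p4,p6}}
  A34: {{p1},{p1,p4}}
  A35: {{p1},{p1,p4}} {{p4,p5},{p2,p4,p5}}
  A36: {{p4,p6},{p3,p4,p6}}
  A45: {{p1},{p1,p4}}
  A123: {{p4},{p1,p4},{p2,p4},{p3,p4},{p4,p5},{p4,p6},{p2,p4,p5},{p3,p4,p6}}
  A124: {{p1,p4}}
  A125: {{p1,p4}} {{p4,p5},{p2,p4,p5}} {{p2,p3,p5}}
  A126: {{p3,p6},{p4,p6},{p3,p4,p6}}
  A134: {{p1,p4}}
  A135: {{p1,p4}} {{p4,p5},{p2,p4,p5}}
  A136: {{p4,p6},{p3,p4,p6}}
  A145: {{p1,p4}}
  A234: {{p1,p4}}
  A235: {{p1,p4}} {{p4,p5},{p2,p4,p5}}
  A236: {{p4,p6},{p3,p4,p6}}
  A245: {{p1,p4}}
  A345: {{p1},{p1,p4}}
  A1234: {{p1,p4}}
  A1235: {{p1,p4}} {{p4,p5},{p2,p4,p5}}
  A1236: {{p4,p6},{p3,p4,p6}}
  A1245: {{p1,p4}}
  A1345: {{p1,p4}}
  A2345: {{p1,p4}}
  A12345: {{p1,p4}}
C dims 7,18,17,7; δ0: rk 6, SNF 1^6; δ1: rk 11, SNF 1^11; δ2: rk 6, SNF 1^6
Ȟ^0: (7−6)−0=1 ⇒ Z
Ȟ^1: (18−11)−6=1 ⇒ Z
Ȟ^2: (17−6)−11=0 ⇒ 0


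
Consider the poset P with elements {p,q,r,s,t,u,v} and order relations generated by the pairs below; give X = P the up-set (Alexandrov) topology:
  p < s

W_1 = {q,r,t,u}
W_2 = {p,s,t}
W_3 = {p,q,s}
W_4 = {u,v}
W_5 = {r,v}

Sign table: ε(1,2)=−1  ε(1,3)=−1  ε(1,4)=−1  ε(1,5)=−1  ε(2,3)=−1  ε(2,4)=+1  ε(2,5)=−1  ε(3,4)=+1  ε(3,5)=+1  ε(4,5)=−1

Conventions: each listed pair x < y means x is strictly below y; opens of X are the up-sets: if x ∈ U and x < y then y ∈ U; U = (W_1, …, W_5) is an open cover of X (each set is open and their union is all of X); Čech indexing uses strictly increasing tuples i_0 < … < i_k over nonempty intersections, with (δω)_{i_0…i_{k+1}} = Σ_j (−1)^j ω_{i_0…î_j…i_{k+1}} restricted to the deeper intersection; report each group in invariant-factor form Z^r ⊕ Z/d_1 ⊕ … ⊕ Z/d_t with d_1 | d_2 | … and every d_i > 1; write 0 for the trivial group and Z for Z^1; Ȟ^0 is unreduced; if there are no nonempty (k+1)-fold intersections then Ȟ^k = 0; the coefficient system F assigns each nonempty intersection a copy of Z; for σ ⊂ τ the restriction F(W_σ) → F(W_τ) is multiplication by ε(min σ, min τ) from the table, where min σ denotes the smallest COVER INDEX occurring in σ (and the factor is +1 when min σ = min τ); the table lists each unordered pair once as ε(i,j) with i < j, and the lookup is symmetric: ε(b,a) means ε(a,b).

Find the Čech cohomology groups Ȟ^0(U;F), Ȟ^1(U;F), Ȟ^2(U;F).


nonempty intersections:
  W12={t} W13={q} W14={u} W15={r} W23={p,s} W45={v}
C dims 5,6; δ0: rk 5, SNF 1^4·2
Ȟ^0: (5−5)−0=0 ⇒ 0
Ȟ^1: (6−0)−5=1 plus torsion [2] ⇒ Z ⊕ Z/2
Ȟ^2: (0−0)−0=0 ⇒ 0

Ȟ^0(U;F) ≅ 0, Ȟ^1(U;F) ≅ Z ⊕ Z/2, Ȟ^2(U;F) ≅ 0


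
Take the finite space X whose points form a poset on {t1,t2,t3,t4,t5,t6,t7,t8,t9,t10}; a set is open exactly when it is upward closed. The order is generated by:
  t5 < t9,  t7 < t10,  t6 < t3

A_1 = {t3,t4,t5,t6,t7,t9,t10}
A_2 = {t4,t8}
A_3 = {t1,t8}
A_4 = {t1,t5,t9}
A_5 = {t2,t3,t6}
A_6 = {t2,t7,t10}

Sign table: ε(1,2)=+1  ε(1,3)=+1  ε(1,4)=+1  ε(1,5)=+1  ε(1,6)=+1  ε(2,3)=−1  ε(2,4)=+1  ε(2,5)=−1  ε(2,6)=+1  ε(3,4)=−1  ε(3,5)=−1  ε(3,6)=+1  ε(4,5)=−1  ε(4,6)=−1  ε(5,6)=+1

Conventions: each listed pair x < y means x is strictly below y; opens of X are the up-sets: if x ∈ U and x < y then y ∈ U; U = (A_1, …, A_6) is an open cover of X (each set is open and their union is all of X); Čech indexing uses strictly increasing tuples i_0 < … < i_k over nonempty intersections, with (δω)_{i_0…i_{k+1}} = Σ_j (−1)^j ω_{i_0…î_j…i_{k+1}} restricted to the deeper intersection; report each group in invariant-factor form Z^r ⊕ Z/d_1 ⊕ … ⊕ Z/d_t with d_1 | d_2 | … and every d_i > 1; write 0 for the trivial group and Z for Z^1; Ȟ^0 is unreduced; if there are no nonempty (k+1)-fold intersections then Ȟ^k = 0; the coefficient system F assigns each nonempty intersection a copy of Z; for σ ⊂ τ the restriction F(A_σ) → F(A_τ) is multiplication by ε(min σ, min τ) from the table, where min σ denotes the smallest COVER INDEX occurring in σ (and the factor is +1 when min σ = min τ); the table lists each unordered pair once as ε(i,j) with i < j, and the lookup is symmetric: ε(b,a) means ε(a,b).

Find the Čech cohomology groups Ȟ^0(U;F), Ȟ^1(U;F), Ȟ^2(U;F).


nonempty intersections:
  A12={t4} A14={t5,t9} A15={t3,t6} A16={t7,t10} A23={t8} A34={t1} A56={t2}
C dims 6,7; δ0: rk 5, SNF 1^5
Ȟ^0: (6−5)−0=1 ⇒ Z
Ȟ^1: (7−0)−5=2 ⇒ Z^2
Ȟ^2: (0−0)−0=0 ⇒ 0

Ȟ^0 ≅ Z; Ȟ^1 ≅ Z^2; Ȟ^2 ≅ 0


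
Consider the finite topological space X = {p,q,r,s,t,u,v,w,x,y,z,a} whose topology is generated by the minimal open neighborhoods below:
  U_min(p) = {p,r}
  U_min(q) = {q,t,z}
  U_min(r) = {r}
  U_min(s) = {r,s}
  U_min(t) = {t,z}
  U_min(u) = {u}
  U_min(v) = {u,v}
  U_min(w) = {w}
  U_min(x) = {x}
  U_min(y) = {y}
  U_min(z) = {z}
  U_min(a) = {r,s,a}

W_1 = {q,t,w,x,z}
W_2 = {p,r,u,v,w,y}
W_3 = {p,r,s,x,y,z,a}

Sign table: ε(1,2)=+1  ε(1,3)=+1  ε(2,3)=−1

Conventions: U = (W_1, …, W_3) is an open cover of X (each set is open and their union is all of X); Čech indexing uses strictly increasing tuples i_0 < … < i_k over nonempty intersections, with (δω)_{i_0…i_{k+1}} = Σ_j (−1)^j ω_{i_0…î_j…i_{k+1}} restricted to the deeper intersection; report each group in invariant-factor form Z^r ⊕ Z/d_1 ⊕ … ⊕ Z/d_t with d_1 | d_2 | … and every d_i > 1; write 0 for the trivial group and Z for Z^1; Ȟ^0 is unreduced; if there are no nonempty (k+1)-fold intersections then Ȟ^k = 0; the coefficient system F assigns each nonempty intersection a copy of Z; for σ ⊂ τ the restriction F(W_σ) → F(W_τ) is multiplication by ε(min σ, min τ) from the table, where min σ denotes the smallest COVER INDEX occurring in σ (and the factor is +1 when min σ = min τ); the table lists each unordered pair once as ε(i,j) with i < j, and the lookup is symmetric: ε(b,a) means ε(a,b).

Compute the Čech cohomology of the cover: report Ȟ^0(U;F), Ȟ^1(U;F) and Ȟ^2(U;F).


nerve of the cover:
  W12={w} W13={x,z} W23={p,r,y}
C dims 3,3; δ0: rk 3, SNF 1^2·2
Ȟ^0 = (3 − 3) − 0 = 0, so Ȟ^0 ≅ 0
Ȟ^1 = (3 − 0) − 3 = 0 plus torsion [2], so Ȟ^1 ≅ Z/2
Ȟ^2 = (0 − 0) − 0 = 0, so Ȟ^2 ≅ 0

Ȟ^0 = 0,  Ȟ^1 = Z/2,  Ȟ^2 = 0
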